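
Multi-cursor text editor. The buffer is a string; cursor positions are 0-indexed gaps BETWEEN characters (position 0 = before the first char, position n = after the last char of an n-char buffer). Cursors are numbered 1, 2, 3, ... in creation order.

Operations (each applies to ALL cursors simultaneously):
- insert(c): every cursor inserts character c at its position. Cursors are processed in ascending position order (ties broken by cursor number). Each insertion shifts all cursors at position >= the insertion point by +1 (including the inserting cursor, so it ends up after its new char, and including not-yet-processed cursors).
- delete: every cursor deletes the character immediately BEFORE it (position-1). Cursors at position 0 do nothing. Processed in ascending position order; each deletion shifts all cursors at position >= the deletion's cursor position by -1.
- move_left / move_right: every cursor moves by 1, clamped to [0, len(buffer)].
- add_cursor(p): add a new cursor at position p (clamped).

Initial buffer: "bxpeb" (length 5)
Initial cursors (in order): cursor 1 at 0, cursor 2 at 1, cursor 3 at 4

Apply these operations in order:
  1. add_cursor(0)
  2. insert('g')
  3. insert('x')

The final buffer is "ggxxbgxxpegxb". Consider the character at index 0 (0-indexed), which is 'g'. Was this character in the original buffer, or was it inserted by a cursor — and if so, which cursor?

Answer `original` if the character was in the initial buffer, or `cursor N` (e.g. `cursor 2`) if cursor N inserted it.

Answer: cursor 1

Derivation:
After op 1 (add_cursor(0)): buffer="bxpeb" (len 5), cursors c1@0 c4@0 c2@1 c3@4, authorship .....
After op 2 (insert('g')): buffer="ggbgxpegb" (len 9), cursors c1@2 c4@2 c2@4 c3@8, authorship 14.2...3.
After op 3 (insert('x')): buffer="ggxxbgxxpegxb" (len 13), cursors c1@4 c4@4 c2@7 c3@12, authorship 1414.22...33.
Authorship (.=original, N=cursor N): 1 4 1 4 . 2 2 . . . 3 3 .
Index 0: author = 1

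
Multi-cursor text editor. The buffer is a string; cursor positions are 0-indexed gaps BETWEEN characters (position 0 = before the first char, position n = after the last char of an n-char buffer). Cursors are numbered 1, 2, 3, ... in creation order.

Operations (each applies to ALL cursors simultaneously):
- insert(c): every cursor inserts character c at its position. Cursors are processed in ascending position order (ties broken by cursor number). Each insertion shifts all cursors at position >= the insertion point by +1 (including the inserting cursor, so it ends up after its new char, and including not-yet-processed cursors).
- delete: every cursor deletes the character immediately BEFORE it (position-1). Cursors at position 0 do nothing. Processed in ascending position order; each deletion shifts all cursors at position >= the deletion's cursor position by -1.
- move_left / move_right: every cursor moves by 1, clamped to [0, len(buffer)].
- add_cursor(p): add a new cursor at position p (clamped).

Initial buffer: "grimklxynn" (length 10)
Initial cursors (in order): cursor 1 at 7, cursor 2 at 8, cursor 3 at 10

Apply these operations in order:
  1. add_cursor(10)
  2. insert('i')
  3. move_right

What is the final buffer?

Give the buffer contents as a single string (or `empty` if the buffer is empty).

After op 1 (add_cursor(10)): buffer="grimklxynn" (len 10), cursors c1@7 c2@8 c3@10 c4@10, authorship ..........
After op 2 (insert('i')): buffer="grimklxiyinnii" (len 14), cursors c1@8 c2@10 c3@14 c4@14, authorship .......1.2..34
After op 3 (move_right): buffer="grimklxiyinnii" (len 14), cursors c1@9 c2@11 c3@14 c4@14, authorship .......1.2..34

Answer: grimklxiyinnii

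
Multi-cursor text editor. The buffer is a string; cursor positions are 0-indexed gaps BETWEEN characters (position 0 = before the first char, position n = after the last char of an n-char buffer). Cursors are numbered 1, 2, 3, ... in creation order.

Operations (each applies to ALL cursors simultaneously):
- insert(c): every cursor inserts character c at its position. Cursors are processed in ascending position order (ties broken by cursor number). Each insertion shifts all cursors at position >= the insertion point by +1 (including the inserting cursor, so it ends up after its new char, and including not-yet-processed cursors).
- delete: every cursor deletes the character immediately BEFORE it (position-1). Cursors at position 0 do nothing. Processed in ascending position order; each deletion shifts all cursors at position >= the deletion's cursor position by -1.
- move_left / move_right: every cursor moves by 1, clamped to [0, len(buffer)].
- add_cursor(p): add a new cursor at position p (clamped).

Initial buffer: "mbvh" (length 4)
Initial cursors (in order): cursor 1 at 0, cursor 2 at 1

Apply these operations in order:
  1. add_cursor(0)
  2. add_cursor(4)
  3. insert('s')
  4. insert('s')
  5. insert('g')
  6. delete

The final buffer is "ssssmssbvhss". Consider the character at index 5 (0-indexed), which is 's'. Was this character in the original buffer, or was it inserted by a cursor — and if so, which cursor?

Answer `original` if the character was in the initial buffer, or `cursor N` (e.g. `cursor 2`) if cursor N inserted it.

Answer: cursor 2

Derivation:
After op 1 (add_cursor(0)): buffer="mbvh" (len 4), cursors c1@0 c3@0 c2@1, authorship ....
After op 2 (add_cursor(4)): buffer="mbvh" (len 4), cursors c1@0 c3@0 c2@1 c4@4, authorship ....
After op 3 (insert('s')): buffer="ssmsbvhs" (len 8), cursors c1@2 c3@2 c2@4 c4@8, authorship 13.2...4
After op 4 (insert('s')): buffer="ssssmssbvhss" (len 12), cursors c1@4 c3@4 c2@7 c4@12, authorship 1313.22...44
After op 5 (insert('g')): buffer="ssssggmssgbvhssg" (len 16), cursors c1@6 c3@6 c2@10 c4@16, authorship 131313.222...444
After op 6 (delete): buffer="ssssmssbvhss" (len 12), cursors c1@4 c3@4 c2@7 c4@12, authorship 1313.22...44
Authorship (.=original, N=cursor N): 1 3 1 3 . 2 2 . . . 4 4
Index 5: author = 2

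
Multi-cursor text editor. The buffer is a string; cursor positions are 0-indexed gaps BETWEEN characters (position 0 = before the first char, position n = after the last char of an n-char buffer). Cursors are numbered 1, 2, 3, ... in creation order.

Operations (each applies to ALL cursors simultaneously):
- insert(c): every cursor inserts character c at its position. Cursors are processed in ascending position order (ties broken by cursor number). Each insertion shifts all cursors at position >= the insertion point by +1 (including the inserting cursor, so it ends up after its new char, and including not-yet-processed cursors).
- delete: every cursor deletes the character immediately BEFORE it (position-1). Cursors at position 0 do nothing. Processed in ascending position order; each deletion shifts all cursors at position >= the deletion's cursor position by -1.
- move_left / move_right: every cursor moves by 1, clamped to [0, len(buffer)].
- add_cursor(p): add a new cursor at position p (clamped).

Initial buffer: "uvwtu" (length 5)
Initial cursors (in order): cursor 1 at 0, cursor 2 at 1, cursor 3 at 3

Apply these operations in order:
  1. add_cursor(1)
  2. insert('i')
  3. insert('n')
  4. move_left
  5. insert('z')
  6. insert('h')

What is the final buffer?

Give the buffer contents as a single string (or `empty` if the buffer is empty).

Answer: izhnuiinzzhhnvwizhntu

Derivation:
After op 1 (add_cursor(1)): buffer="uvwtu" (len 5), cursors c1@0 c2@1 c4@1 c3@3, authorship .....
After op 2 (insert('i')): buffer="iuiivwitu" (len 9), cursors c1@1 c2@4 c4@4 c3@7, authorship 1.24..3..
After op 3 (insert('n')): buffer="inuiinnvwintu" (len 13), cursors c1@2 c2@7 c4@7 c3@11, authorship 11.2424..33..
After op 4 (move_left): buffer="inuiinnvwintu" (len 13), cursors c1@1 c2@6 c4@6 c3@10, authorship 11.2424..33..
After op 5 (insert('z')): buffer="iznuiinzznvwizntu" (len 17), cursors c1@2 c2@9 c4@9 c3@14, authorship 111.242244..333..
After op 6 (insert('h')): buffer="izhnuiinzzhhnvwizhntu" (len 21), cursors c1@3 c2@12 c4@12 c3@18, authorship 1111.24224244..3333..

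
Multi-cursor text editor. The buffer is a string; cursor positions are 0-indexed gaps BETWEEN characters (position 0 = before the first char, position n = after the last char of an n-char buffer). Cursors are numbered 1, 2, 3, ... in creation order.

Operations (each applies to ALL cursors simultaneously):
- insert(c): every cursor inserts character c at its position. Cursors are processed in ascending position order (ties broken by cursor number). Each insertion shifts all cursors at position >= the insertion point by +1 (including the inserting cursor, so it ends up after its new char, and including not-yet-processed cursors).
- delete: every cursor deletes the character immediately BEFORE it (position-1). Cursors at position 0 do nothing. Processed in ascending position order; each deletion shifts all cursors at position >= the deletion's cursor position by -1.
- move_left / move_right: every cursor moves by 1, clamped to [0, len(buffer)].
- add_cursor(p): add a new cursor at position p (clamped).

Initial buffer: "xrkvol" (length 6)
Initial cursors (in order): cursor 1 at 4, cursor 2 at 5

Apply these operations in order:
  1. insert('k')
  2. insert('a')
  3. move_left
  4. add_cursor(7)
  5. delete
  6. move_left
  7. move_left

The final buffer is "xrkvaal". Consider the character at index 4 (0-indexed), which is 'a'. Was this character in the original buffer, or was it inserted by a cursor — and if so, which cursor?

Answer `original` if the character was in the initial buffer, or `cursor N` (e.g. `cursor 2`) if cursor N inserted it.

Answer: cursor 1

Derivation:
After op 1 (insert('k')): buffer="xrkvkokl" (len 8), cursors c1@5 c2@7, authorship ....1.2.
After op 2 (insert('a')): buffer="xrkvkaokal" (len 10), cursors c1@6 c2@9, authorship ....11.22.
After op 3 (move_left): buffer="xrkvkaokal" (len 10), cursors c1@5 c2@8, authorship ....11.22.
After op 4 (add_cursor(7)): buffer="xrkvkaokal" (len 10), cursors c1@5 c3@7 c2@8, authorship ....11.22.
After op 5 (delete): buffer="xrkvaal" (len 7), cursors c1@4 c2@5 c3@5, authorship ....12.
After op 6 (move_left): buffer="xrkvaal" (len 7), cursors c1@3 c2@4 c3@4, authorship ....12.
After op 7 (move_left): buffer="xrkvaal" (len 7), cursors c1@2 c2@3 c3@3, authorship ....12.
Authorship (.=original, N=cursor N): . . . . 1 2 .
Index 4: author = 1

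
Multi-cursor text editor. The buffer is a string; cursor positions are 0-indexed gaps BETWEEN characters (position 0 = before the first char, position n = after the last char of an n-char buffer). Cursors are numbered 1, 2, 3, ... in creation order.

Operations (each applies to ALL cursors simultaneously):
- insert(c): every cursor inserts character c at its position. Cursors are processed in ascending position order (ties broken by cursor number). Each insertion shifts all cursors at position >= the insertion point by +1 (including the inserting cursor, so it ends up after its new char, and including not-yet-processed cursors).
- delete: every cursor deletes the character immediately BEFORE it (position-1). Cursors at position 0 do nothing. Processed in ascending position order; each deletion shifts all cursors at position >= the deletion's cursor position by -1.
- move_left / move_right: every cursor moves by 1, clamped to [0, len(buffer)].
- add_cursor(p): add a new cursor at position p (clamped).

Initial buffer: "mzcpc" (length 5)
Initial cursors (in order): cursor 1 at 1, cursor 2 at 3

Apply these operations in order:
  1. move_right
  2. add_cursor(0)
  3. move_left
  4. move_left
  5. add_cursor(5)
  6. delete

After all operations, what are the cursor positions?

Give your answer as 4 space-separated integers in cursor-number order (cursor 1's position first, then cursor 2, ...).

After op 1 (move_right): buffer="mzcpc" (len 5), cursors c1@2 c2@4, authorship .....
After op 2 (add_cursor(0)): buffer="mzcpc" (len 5), cursors c3@0 c1@2 c2@4, authorship .....
After op 3 (move_left): buffer="mzcpc" (len 5), cursors c3@0 c1@1 c2@3, authorship .....
After op 4 (move_left): buffer="mzcpc" (len 5), cursors c1@0 c3@0 c2@2, authorship .....
After op 5 (add_cursor(5)): buffer="mzcpc" (len 5), cursors c1@0 c3@0 c2@2 c4@5, authorship .....
After op 6 (delete): buffer="mcp" (len 3), cursors c1@0 c3@0 c2@1 c4@3, authorship ...

Answer: 0 1 0 3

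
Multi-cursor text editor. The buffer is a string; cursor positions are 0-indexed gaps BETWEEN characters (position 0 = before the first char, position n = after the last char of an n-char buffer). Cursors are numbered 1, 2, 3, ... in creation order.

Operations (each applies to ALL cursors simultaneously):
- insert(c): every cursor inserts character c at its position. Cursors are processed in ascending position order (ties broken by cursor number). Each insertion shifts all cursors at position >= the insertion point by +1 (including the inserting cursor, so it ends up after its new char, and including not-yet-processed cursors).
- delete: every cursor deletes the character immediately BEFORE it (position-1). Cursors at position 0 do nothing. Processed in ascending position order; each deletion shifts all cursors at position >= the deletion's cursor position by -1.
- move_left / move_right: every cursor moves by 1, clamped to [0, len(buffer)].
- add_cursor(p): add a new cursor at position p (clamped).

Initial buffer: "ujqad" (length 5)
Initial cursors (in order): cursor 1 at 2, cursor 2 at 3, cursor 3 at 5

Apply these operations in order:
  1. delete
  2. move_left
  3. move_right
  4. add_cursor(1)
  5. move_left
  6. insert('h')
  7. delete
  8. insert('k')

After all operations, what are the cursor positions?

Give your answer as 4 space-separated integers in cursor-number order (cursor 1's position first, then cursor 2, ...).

After op 1 (delete): buffer="ua" (len 2), cursors c1@1 c2@1 c3@2, authorship ..
After op 2 (move_left): buffer="ua" (len 2), cursors c1@0 c2@0 c3@1, authorship ..
After op 3 (move_right): buffer="ua" (len 2), cursors c1@1 c2@1 c3@2, authorship ..
After op 4 (add_cursor(1)): buffer="ua" (len 2), cursors c1@1 c2@1 c4@1 c3@2, authorship ..
After op 5 (move_left): buffer="ua" (len 2), cursors c1@0 c2@0 c4@0 c3@1, authorship ..
After op 6 (insert('h')): buffer="hhhuha" (len 6), cursors c1@3 c2@3 c4@3 c3@5, authorship 124.3.
After op 7 (delete): buffer="ua" (len 2), cursors c1@0 c2@0 c4@0 c3@1, authorship ..
After op 8 (insert('k')): buffer="kkkuka" (len 6), cursors c1@3 c2@3 c4@3 c3@5, authorship 124.3.

Answer: 3 3 5 3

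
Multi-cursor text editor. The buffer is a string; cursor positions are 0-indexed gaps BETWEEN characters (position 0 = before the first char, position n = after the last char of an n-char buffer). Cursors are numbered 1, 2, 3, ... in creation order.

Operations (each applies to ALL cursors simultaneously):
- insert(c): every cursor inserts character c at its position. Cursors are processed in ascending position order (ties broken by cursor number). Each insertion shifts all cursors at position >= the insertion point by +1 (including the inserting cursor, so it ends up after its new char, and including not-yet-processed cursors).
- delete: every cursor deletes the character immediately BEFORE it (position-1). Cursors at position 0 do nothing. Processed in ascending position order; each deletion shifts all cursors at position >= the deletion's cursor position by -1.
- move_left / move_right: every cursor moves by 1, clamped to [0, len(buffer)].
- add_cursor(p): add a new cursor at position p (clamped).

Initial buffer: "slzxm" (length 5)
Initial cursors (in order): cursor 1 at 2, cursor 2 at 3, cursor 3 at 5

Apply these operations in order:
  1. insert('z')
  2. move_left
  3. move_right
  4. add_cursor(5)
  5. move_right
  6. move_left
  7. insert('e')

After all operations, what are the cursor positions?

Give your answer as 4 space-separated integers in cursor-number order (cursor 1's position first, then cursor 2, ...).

Answer: 4 8 11 8

Derivation:
After op 1 (insert('z')): buffer="slzzzxmz" (len 8), cursors c1@3 c2@5 c3@8, authorship ..1.2..3
After op 2 (move_left): buffer="slzzzxmz" (len 8), cursors c1@2 c2@4 c3@7, authorship ..1.2..3
After op 3 (move_right): buffer="slzzzxmz" (len 8), cursors c1@3 c2@5 c3@8, authorship ..1.2..3
After op 4 (add_cursor(5)): buffer="slzzzxmz" (len 8), cursors c1@3 c2@5 c4@5 c3@8, authorship ..1.2..3
After op 5 (move_right): buffer="slzzzxmz" (len 8), cursors c1@4 c2@6 c4@6 c3@8, authorship ..1.2..3
After op 6 (move_left): buffer="slzzzxmz" (len 8), cursors c1@3 c2@5 c4@5 c3@7, authorship ..1.2..3
After op 7 (insert('e')): buffer="slzezzeexmez" (len 12), cursors c1@4 c2@8 c4@8 c3@11, authorship ..11.224..33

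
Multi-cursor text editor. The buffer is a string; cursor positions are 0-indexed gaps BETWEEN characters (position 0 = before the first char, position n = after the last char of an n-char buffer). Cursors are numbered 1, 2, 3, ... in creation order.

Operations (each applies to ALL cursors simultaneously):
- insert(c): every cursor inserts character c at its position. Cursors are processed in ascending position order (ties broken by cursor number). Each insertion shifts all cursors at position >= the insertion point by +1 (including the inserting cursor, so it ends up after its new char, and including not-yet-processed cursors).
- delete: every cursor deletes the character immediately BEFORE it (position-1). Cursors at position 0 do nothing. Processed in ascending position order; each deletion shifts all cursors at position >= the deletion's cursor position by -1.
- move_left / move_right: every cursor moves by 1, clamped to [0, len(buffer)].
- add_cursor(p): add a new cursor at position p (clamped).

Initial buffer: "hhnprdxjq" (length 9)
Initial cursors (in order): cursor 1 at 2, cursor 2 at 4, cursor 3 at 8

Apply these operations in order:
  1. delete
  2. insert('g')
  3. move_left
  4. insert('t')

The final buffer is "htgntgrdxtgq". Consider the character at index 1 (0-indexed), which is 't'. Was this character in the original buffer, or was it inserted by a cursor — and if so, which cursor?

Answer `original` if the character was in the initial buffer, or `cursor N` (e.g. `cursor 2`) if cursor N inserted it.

Answer: cursor 1

Derivation:
After op 1 (delete): buffer="hnrdxq" (len 6), cursors c1@1 c2@2 c3@5, authorship ......
After op 2 (insert('g')): buffer="hgngrdxgq" (len 9), cursors c1@2 c2@4 c3@8, authorship .1.2...3.
After op 3 (move_left): buffer="hgngrdxgq" (len 9), cursors c1@1 c2@3 c3@7, authorship .1.2...3.
After op 4 (insert('t')): buffer="htgntgrdxtgq" (len 12), cursors c1@2 c2@5 c3@10, authorship .11.22...33.
Authorship (.=original, N=cursor N): . 1 1 . 2 2 . . . 3 3 .
Index 1: author = 1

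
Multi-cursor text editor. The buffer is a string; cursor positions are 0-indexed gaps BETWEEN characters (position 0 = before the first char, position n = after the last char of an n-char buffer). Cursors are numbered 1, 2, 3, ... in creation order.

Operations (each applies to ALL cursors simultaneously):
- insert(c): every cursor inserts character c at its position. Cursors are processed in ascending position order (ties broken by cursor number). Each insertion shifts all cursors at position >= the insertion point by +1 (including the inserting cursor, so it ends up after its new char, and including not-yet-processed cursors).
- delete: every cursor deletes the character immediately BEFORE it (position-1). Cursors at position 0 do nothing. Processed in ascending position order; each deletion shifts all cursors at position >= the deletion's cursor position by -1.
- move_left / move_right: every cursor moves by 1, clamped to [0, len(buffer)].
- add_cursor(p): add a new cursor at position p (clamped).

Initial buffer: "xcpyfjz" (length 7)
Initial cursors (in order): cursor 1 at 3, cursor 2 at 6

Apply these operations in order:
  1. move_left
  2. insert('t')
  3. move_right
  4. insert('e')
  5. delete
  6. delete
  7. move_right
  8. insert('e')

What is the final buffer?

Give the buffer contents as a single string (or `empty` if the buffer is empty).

After op 1 (move_left): buffer="xcpyfjz" (len 7), cursors c1@2 c2@5, authorship .......
After op 2 (insert('t')): buffer="xctpyftjz" (len 9), cursors c1@3 c2@7, authorship ..1...2..
After op 3 (move_right): buffer="xctpyftjz" (len 9), cursors c1@4 c2@8, authorship ..1...2..
After op 4 (insert('e')): buffer="xctpeyftjez" (len 11), cursors c1@5 c2@10, authorship ..1.1..2.2.
After op 5 (delete): buffer="xctpyftjz" (len 9), cursors c1@4 c2@8, authorship ..1...2..
After op 6 (delete): buffer="xctyftz" (len 7), cursors c1@3 c2@6, authorship ..1..2.
After op 7 (move_right): buffer="xctyftz" (len 7), cursors c1@4 c2@7, authorship ..1..2.
After op 8 (insert('e')): buffer="xctyeftze" (len 9), cursors c1@5 c2@9, authorship ..1.1.2.2

Answer: xctyeftze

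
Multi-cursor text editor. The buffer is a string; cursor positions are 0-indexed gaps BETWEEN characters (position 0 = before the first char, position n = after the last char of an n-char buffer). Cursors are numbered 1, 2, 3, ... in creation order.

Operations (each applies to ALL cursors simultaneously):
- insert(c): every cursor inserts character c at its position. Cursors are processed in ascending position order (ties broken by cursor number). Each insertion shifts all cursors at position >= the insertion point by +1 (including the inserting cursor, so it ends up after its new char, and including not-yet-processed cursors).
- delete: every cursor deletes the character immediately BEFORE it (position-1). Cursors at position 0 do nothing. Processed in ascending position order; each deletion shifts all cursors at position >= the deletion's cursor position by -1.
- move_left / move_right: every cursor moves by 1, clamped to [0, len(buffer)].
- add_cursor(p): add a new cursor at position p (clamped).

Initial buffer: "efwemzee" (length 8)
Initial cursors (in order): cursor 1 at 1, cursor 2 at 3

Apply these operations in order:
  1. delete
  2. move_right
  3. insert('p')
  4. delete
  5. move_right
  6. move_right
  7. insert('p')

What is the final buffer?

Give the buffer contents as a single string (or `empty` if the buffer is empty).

Answer: fempzpee

Derivation:
After op 1 (delete): buffer="femzee" (len 6), cursors c1@0 c2@1, authorship ......
After op 2 (move_right): buffer="femzee" (len 6), cursors c1@1 c2@2, authorship ......
After op 3 (insert('p')): buffer="fpepmzee" (len 8), cursors c1@2 c2@4, authorship .1.2....
After op 4 (delete): buffer="femzee" (len 6), cursors c1@1 c2@2, authorship ......
After op 5 (move_right): buffer="femzee" (len 6), cursors c1@2 c2@3, authorship ......
After op 6 (move_right): buffer="femzee" (len 6), cursors c1@3 c2@4, authorship ......
After op 7 (insert('p')): buffer="fempzpee" (len 8), cursors c1@4 c2@6, authorship ...1.2..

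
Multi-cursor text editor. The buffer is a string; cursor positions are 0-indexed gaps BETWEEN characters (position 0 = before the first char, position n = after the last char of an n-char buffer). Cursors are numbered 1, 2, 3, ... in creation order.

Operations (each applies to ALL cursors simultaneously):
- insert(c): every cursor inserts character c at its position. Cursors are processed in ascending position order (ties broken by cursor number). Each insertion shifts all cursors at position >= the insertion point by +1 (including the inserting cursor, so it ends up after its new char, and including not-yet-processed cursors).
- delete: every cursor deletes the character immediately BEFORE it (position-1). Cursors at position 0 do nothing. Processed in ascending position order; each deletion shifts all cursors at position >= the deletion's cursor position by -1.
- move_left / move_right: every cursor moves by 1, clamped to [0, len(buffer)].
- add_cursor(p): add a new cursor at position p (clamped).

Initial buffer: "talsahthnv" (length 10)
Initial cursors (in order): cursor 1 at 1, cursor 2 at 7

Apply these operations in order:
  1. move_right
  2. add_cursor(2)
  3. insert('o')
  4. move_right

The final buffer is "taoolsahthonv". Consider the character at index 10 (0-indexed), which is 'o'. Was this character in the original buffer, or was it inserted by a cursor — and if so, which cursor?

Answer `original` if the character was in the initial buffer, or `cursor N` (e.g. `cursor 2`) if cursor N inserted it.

After op 1 (move_right): buffer="talsahthnv" (len 10), cursors c1@2 c2@8, authorship ..........
After op 2 (add_cursor(2)): buffer="talsahthnv" (len 10), cursors c1@2 c3@2 c2@8, authorship ..........
After op 3 (insert('o')): buffer="taoolsahthonv" (len 13), cursors c1@4 c3@4 c2@11, authorship ..13......2..
After op 4 (move_right): buffer="taoolsahthonv" (len 13), cursors c1@5 c3@5 c2@12, authorship ..13......2..
Authorship (.=original, N=cursor N): . . 1 3 . . . . . . 2 . .
Index 10: author = 2

Answer: cursor 2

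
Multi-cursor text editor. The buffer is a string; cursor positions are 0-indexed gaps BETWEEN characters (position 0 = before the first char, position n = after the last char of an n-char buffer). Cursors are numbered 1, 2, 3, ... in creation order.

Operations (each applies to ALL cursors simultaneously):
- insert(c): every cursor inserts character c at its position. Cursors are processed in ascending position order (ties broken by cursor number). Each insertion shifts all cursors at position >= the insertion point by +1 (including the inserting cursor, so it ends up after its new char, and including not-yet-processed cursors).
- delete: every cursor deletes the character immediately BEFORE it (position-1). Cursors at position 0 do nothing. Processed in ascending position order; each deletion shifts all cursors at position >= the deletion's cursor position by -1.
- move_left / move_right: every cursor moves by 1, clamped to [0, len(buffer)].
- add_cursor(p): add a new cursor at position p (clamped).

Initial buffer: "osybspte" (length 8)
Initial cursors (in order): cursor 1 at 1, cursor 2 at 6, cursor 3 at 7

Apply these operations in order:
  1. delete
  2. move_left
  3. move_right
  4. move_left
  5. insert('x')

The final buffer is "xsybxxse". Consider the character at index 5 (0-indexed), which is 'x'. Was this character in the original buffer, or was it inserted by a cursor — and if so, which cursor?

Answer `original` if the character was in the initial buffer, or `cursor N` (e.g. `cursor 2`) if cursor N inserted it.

After op 1 (delete): buffer="sybse" (len 5), cursors c1@0 c2@4 c3@4, authorship .....
After op 2 (move_left): buffer="sybse" (len 5), cursors c1@0 c2@3 c3@3, authorship .....
After op 3 (move_right): buffer="sybse" (len 5), cursors c1@1 c2@4 c3@4, authorship .....
After op 4 (move_left): buffer="sybse" (len 5), cursors c1@0 c2@3 c3@3, authorship .....
After op 5 (insert('x')): buffer="xsybxxse" (len 8), cursors c1@1 c2@6 c3@6, authorship 1...23..
Authorship (.=original, N=cursor N): 1 . . . 2 3 . .
Index 5: author = 3

Answer: cursor 3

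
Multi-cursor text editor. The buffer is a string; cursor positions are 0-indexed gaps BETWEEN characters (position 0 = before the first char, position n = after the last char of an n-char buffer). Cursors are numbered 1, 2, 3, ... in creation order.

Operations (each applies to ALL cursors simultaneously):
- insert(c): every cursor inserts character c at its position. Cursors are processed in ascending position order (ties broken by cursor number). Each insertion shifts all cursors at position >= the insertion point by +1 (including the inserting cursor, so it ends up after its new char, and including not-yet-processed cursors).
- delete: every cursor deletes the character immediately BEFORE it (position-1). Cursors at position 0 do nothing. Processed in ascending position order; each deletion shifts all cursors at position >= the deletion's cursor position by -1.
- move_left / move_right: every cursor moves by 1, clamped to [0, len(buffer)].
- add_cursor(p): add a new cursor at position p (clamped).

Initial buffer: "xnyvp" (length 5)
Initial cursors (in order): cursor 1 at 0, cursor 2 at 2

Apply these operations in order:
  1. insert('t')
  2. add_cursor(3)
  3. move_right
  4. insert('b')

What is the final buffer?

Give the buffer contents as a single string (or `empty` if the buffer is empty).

After op 1 (insert('t')): buffer="txntyvp" (len 7), cursors c1@1 c2@4, authorship 1..2...
After op 2 (add_cursor(3)): buffer="txntyvp" (len 7), cursors c1@1 c3@3 c2@4, authorship 1..2...
After op 3 (move_right): buffer="txntyvp" (len 7), cursors c1@2 c3@4 c2@5, authorship 1..2...
After op 4 (insert('b')): buffer="txbntbybvp" (len 10), cursors c1@3 c3@6 c2@8, authorship 1.1.23.2..

Answer: txbntbybvp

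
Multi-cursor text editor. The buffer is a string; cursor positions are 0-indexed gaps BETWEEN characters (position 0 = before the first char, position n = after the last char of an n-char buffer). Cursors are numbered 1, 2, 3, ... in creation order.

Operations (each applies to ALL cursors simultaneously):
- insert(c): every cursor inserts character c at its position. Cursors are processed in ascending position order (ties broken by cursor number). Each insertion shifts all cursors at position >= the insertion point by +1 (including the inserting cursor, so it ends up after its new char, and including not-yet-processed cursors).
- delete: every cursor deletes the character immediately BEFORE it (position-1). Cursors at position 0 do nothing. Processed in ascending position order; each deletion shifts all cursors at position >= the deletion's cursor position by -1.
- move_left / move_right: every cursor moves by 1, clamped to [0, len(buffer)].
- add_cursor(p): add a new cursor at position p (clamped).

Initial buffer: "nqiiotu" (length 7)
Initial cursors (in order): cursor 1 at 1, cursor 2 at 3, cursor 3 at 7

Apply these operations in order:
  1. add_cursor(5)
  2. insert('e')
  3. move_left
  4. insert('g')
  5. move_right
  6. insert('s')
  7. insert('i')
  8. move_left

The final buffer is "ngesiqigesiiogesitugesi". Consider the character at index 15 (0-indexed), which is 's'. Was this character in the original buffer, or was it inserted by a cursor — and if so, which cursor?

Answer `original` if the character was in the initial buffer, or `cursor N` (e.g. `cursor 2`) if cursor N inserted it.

Answer: cursor 4

Derivation:
After op 1 (add_cursor(5)): buffer="nqiiotu" (len 7), cursors c1@1 c2@3 c4@5 c3@7, authorship .......
After op 2 (insert('e')): buffer="neqieioetue" (len 11), cursors c1@2 c2@5 c4@8 c3@11, authorship .1..2..4..3
After op 3 (move_left): buffer="neqieioetue" (len 11), cursors c1@1 c2@4 c4@7 c3@10, authorship .1..2..4..3
After op 4 (insert('g')): buffer="ngeqigeiogetuge" (len 15), cursors c1@2 c2@6 c4@10 c3@14, authorship .11..22..44..33
After op 5 (move_right): buffer="ngeqigeiogetuge" (len 15), cursors c1@3 c2@7 c4@11 c3@15, authorship .11..22..44..33
After op 6 (insert('s')): buffer="ngesqigesiogestuges" (len 19), cursors c1@4 c2@9 c4@14 c3@19, authorship .111..222..444..333
After op 7 (insert('i')): buffer="ngesiqigesiiogesitugesi" (len 23), cursors c1@5 c2@11 c4@17 c3@23, authorship .1111..2222..4444..3333
After op 8 (move_left): buffer="ngesiqigesiiogesitugesi" (len 23), cursors c1@4 c2@10 c4@16 c3@22, authorship .1111..2222..4444..3333
Authorship (.=original, N=cursor N): . 1 1 1 1 . . 2 2 2 2 . . 4 4 4 4 . . 3 3 3 3
Index 15: author = 4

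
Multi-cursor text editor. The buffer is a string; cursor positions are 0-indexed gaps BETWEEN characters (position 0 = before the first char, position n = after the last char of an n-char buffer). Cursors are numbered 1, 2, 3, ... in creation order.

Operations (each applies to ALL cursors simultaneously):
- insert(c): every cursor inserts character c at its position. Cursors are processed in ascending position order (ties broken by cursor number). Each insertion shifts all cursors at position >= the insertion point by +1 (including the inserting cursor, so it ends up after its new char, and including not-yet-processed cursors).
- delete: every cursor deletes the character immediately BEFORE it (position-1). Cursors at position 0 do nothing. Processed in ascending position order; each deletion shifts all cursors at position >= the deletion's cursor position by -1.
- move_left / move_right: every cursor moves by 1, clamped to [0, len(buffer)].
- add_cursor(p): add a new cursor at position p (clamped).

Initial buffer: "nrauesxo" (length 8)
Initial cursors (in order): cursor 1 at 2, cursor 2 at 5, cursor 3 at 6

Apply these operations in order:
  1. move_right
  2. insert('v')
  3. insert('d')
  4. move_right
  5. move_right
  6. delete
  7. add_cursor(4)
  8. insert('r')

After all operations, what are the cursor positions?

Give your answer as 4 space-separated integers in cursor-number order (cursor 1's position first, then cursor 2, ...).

After op 1 (move_right): buffer="nrauesxo" (len 8), cursors c1@3 c2@6 c3@7, authorship ........
After op 2 (insert('v')): buffer="nravuesvxvo" (len 11), cursors c1@4 c2@8 c3@10, authorship ...1...2.3.
After op 3 (insert('d')): buffer="nravduesvdxvdo" (len 14), cursors c1@5 c2@10 c3@13, authorship ...11...22.33.
After op 4 (move_right): buffer="nravduesvdxvdo" (len 14), cursors c1@6 c2@11 c3@14, authorship ...11...22.33.
After op 5 (move_right): buffer="nravduesvdxvdo" (len 14), cursors c1@7 c2@12 c3@14, authorship ...11...22.33.
After op 6 (delete): buffer="nravdusvdxd" (len 11), cursors c1@6 c2@10 c3@11, authorship ...11..22.3
After op 7 (add_cursor(4)): buffer="nravdusvdxd" (len 11), cursors c4@4 c1@6 c2@10 c3@11, authorship ...11..22.3
After op 8 (insert('r')): buffer="nravrdursvdxrdr" (len 15), cursors c4@5 c1@8 c2@13 c3@15, authorship ...141.1.22.233

Answer: 8 13 15 5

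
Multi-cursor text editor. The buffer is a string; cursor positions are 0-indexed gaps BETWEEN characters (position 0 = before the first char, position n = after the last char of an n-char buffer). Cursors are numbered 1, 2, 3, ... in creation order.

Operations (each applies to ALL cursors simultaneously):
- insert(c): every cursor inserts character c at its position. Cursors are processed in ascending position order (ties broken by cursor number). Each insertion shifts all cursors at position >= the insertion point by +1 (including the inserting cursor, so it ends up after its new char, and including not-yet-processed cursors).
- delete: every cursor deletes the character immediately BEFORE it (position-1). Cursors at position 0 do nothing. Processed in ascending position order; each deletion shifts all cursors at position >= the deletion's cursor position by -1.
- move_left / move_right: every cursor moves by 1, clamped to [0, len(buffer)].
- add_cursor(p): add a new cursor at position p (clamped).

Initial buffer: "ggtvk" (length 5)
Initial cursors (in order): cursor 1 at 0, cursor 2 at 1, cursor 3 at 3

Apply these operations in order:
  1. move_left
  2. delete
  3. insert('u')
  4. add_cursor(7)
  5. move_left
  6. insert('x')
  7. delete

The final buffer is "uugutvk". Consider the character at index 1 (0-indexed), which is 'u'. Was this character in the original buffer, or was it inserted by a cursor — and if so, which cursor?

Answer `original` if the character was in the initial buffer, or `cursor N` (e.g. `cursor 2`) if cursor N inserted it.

Answer: cursor 2

Derivation:
After op 1 (move_left): buffer="ggtvk" (len 5), cursors c1@0 c2@0 c3@2, authorship .....
After op 2 (delete): buffer="gtvk" (len 4), cursors c1@0 c2@0 c3@1, authorship ....
After op 3 (insert('u')): buffer="uugutvk" (len 7), cursors c1@2 c2@2 c3@4, authorship 12.3...
After op 4 (add_cursor(7)): buffer="uugutvk" (len 7), cursors c1@2 c2@2 c3@4 c4@7, authorship 12.3...
After op 5 (move_left): buffer="uugutvk" (len 7), cursors c1@1 c2@1 c3@3 c4@6, authorship 12.3...
After op 6 (insert('x')): buffer="uxxugxutvxk" (len 11), cursors c1@3 c2@3 c3@6 c4@10, authorship 1122.33..4.
After op 7 (delete): buffer="uugutvk" (len 7), cursors c1@1 c2@1 c3@3 c4@6, authorship 12.3...
Authorship (.=original, N=cursor N): 1 2 . 3 . . .
Index 1: author = 2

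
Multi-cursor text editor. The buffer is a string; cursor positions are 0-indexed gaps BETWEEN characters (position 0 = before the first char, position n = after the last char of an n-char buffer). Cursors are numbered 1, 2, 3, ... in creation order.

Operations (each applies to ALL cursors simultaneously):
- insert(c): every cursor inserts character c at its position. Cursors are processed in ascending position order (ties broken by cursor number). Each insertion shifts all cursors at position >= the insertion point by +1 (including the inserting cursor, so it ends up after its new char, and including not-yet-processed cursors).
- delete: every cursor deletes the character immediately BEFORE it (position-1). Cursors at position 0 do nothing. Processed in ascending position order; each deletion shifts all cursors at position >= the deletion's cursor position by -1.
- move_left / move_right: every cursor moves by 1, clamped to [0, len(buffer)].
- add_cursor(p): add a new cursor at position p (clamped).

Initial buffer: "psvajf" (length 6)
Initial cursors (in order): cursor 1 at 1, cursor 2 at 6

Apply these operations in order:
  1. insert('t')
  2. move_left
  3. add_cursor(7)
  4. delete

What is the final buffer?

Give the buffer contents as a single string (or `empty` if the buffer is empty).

Answer: tsvat

Derivation:
After op 1 (insert('t')): buffer="ptsvajft" (len 8), cursors c1@2 c2@8, authorship .1.....2
After op 2 (move_left): buffer="ptsvajft" (len 8), cursors c1@1 c2@7, authorship .1.....2
After op 3 (add_cursor(7)): buffer="ptsvajft" (len 8), cursors c1@1 c2@7 c3@7, authorship .1.....2
After op 4 (delete): buffer="tsvat" (len 5), cursors c1@0 c2@4 c3@4, authorship 1...2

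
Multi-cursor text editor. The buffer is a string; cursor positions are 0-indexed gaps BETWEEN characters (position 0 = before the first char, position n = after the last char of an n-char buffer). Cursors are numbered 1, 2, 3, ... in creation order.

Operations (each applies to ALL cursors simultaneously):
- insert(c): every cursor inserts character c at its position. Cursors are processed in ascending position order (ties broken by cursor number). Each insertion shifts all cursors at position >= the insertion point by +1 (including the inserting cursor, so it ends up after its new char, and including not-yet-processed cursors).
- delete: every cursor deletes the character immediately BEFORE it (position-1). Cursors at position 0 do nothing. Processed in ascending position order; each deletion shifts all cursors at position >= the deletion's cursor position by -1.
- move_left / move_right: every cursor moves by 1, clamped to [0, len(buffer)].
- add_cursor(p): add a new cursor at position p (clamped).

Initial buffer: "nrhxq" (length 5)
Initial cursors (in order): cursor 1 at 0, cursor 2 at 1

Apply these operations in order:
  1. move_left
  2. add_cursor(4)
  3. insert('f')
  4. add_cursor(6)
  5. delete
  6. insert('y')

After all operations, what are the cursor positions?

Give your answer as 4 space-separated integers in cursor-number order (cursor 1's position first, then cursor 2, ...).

Answer: 2 2 7 7

Derivation:
After op 1 (move_left): buffer="nrhxq" (len 5), cursors c1@0 c2@0, authorship .....
After op 2 (add_cursor(4)): buffer="nrhxq" (len 5), cursors c1@0 c2@0 c3@4, authorship .....
After op 3 (insert('f')): buffer="ffnrhxfq" (len 8), cursors c1@2 c2@2 c3@7, authorship 12....3.
After op 4 (add_cursor(6)): buffer="ffnrhxfq" (len 8), cursors c1@2 c2@2 c4@6 c3@7, authorship 12....3.
After op 5 (delete): buffer="nrhq" (len 4), cursors c1@0 c2@0 c3@3 c4@3, authorship ....
After op 6 (insert('y')): buffer="yynrhyyq" (len 8), cursors c1@2 c2@2 c3@7 c4@7, authorship 12...34.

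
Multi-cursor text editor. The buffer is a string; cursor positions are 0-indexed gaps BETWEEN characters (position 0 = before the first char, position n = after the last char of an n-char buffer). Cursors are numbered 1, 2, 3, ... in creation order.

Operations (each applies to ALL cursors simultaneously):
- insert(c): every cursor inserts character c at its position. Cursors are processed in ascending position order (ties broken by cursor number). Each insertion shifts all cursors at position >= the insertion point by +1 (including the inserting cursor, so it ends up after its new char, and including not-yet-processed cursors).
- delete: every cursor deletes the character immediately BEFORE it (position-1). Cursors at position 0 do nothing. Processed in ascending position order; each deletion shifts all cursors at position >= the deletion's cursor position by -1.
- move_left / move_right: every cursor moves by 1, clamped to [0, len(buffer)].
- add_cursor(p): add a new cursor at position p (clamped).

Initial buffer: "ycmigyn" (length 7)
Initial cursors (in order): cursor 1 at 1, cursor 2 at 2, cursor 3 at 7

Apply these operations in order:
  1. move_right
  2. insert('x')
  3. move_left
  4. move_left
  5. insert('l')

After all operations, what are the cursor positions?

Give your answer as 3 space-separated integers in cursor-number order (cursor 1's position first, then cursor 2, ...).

Answer: 2 5 11

Derivation:
After op 1 (move_right): buffer="ycmigyn" (len 7), cursors c1@2 c2@3 c3@7, authorship .......
After op 2 (insert('x')): buffer="ycxmxigynx" (len 10), cursors c1@3 c2@5 c3@10, authorship ..1.2....3
After op 3 (move_left): buffer="ycxmxigynx" (len 10), cursors c1@2 c2@4 c3@9, authorship ..1.2....3
After op 4 (move_left): buffer="ycxmxigynx" (len 10), cursors c1@1 c2@3 c3@8, authorship ..1.2....3
After op 5 (insert('l')): buffer="ylcxlmxigylnx" (len 13), cursors c1@2 c2@5 c3@11, authorship .1.12.2...3.3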